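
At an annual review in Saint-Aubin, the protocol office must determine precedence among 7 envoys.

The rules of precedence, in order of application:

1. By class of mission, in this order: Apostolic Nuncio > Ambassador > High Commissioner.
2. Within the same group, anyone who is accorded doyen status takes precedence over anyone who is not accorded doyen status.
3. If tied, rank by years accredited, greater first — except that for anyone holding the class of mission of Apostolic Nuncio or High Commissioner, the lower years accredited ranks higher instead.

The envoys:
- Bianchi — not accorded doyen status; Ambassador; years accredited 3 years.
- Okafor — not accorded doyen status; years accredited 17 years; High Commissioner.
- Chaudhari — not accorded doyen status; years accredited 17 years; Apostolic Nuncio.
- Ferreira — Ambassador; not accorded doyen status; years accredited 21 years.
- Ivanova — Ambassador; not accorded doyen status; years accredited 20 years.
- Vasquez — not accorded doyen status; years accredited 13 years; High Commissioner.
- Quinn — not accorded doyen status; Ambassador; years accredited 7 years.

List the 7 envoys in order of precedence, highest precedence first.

By class of mission: Chaudhari (Apostolic Nuncio); then Ferreira, Ivanova, Quinn and Bianchi (Ambassador); then Vasquez and Okafor (High Commissioner).
Ferreira, Ivanova, Quinn and Bianchi are each not accorded doyen status, so the next rule applies.
Among Ferreira, Ivanova, Quinn and Bianchi, by years accredited (higher first): Ferreira (21 years) before Ivanova (20 years) before Quinn (7 years) before Bianchi (3 years).
Vasquez and Okafor are each not accorded doyen status, so the next rule applies.
Among Vasquez and Okafor, by years accredited (lower first) (reversed rule for this group): Vasquez (13 years) before Okafor (17 years).
Full order: Chaudhari, Ferreira, Ivanova, Quinn, Bianchi, Vasquez, Okafor.

Chaudhari, Ferreira, Ivanova, Quinn, Bianchi, Vasquez, Okafor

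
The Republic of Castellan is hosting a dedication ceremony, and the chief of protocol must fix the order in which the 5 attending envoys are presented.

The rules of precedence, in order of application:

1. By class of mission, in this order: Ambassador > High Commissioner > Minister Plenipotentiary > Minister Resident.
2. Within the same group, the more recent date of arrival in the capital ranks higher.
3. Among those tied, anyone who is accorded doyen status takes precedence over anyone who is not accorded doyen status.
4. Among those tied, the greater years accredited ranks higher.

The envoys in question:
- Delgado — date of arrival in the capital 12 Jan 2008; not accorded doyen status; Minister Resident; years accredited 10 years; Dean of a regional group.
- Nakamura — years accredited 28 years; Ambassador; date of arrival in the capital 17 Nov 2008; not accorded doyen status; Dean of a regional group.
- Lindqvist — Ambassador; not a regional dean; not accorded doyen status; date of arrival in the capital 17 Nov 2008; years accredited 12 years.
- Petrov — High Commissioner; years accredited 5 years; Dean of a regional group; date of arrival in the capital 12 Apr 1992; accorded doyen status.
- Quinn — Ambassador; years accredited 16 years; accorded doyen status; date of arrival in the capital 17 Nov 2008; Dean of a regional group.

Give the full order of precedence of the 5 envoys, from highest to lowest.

By class of mission: Quinn, Nakamura and Lindqvist (Ambassador); then Petrov (High Commissioner); then Delgado (Minister Resident).
Quinn, Nakamura and Lindqvist all have date of arrival in the capital 17 Nov 2008, so the next rule applies.
Among Quinn, Nakamura and Lindqvist, accorded doyen status before not accorded doyen status: Quinn (accorded doyen status) before Nakamura and Lindqvist (not accorded doyen status).
Among Nakamura and Lindqvist, by years accredited (higher first): Nakamura (28 years) before Lindqvist (12 years).
Full order: Quinn, Nakamura, Lindqvist, Petrov, Delgado.

Quinn, Nakamura, Lindqvist, Petrov, Delgado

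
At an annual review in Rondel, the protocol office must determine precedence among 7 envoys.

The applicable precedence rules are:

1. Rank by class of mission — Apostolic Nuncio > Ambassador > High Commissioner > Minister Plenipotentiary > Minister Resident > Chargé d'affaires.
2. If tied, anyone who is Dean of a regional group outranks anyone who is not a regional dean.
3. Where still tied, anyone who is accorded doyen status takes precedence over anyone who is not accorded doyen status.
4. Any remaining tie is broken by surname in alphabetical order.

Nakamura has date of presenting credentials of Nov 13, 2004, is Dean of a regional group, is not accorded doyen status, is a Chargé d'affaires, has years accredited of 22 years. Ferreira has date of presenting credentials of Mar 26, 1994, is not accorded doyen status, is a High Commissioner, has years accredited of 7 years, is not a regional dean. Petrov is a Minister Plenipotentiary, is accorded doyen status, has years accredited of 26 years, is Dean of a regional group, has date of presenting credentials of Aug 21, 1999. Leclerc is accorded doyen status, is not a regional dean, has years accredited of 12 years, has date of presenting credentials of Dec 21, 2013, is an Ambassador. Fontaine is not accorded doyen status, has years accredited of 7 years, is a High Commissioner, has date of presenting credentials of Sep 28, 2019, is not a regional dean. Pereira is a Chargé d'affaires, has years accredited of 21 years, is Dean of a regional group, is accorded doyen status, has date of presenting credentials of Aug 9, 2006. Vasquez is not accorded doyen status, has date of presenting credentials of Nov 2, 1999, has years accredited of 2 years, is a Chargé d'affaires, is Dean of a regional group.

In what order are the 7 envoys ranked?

By class of mission: Leclerc (Ambassador); then Ferreira and Fontaine (High Commissioner); then Petrov (Minister Plenipotentiary); then Pereira, Nakamura and Vasquez (Chargé d'affaires).
Ferreira and Fontaine are each not a regional dean, so the next rule applies.
Ferreira and Fontaine are each not accorded doyen status, so the next rule applies.
Among Ferreira and Fontaine, alphabetically by surname: Ferreira before Fontaine.
Pereira, Nakamura and Vasquez are each Dean of a regional group, so the next rule applies.
Among Pereira, Nakamura and Vasquez, accorded doyen status before not accorded doyen status: Pereira (accorded doyen status) before Nakamura and Vasquez (not accorded doyen status).
Among Nakamura and Vasquez, alphabetically by surname: Nakamura before Vasquez.
Full order: Leclerc, Ferreira, Fontaine, Petrov, Pereira, Nakamura, Vasquez.

Leclerc, Ferreira, Fontaine, Petrov, Pereira, Nakamura, Vasquez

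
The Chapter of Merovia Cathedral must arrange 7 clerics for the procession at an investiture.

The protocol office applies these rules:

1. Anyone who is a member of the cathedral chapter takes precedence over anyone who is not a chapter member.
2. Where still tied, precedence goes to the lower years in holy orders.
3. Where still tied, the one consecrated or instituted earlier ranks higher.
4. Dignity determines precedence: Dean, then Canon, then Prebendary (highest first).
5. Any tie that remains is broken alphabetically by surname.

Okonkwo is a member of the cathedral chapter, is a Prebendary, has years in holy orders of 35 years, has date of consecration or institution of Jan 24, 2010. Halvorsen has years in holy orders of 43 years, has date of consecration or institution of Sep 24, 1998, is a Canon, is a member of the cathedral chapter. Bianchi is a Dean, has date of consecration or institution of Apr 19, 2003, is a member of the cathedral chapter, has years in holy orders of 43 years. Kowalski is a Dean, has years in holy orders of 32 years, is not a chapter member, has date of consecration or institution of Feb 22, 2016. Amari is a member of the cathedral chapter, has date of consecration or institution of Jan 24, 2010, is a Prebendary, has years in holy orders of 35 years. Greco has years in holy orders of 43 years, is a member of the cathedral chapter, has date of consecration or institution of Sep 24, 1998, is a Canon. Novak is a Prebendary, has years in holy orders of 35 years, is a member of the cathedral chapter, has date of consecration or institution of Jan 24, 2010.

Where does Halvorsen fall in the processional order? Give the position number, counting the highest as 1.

By the first rule: Amari, Novak, Okonkwo, Greco, Halvorsen and Bianchi (each a member of the cathedral chapter); then Kowalski (not a chapter member).
Among Amari, Novak, Okonkwo, Greco, Halvorsen and Bianchi, by years in holy orders (lower first): Amari, Novak and Okonkwo (35 years) before Greco, Halvorsen and Bianchi (43 years).
Amari, Novak and Okonkwo all have date of consecration or institution Jan 24, 2010, so the next rule applies.
Amari, Novak and Okonkwo are each Prebendary, so the next rule applies.
Among Amari, Novak and Okonkwo, alphabetically by surname: Amari before Novak before Okonkwo.
Among Greco, Halvorsen and Bianchi, by date of consecration or institution (earlier first): Greco and Halvorsen (Sep 24, 1998) before Bianchi (Apr 19, 2003).
Greco and Halvorsen are each Canon, so the next rule applies.
Among Greco and Halvorsen, alphabetically by surname: Greco before Halvorsen.
Order: Amari, Novak, Okonkwo, Greco, Halvorsen, Bianchi, Kowalski. So position 5.

5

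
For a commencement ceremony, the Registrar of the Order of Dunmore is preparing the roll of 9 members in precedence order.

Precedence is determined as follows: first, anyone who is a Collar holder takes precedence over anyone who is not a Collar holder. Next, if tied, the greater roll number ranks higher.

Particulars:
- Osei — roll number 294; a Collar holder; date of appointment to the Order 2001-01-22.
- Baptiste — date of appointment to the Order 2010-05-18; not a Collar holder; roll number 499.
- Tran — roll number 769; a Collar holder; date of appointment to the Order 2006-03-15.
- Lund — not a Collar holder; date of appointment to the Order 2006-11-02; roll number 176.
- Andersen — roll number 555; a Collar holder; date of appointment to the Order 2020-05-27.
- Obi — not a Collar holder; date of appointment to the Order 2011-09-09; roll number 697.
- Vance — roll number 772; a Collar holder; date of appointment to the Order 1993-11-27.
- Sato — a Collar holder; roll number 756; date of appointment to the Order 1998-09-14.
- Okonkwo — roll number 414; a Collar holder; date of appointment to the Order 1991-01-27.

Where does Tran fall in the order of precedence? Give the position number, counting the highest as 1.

By the first rule: Vance, Tran, Sato, Andersen, Okonkwo and Osei (each a Collar holder); then Obi, Baptiste and Lund (each not a Collar holder).
Among Vance, Tran, Sato, Andersen, Okonkwo and Osei, by roll number (higher first): Vance (772) before Tran (769) before Sato (756) before Andersen (555) before Okonkwo (414) before Osei (294).
Among Obi, Baptiste and Lund, by roll number (higher first): Obi (697) before Baptiste (499) before Lund (176).
Order: Vance, Tran, Sato, Andersen, Okonkwo, Osei, Obi, Baptiste, Lund. So position 2.

2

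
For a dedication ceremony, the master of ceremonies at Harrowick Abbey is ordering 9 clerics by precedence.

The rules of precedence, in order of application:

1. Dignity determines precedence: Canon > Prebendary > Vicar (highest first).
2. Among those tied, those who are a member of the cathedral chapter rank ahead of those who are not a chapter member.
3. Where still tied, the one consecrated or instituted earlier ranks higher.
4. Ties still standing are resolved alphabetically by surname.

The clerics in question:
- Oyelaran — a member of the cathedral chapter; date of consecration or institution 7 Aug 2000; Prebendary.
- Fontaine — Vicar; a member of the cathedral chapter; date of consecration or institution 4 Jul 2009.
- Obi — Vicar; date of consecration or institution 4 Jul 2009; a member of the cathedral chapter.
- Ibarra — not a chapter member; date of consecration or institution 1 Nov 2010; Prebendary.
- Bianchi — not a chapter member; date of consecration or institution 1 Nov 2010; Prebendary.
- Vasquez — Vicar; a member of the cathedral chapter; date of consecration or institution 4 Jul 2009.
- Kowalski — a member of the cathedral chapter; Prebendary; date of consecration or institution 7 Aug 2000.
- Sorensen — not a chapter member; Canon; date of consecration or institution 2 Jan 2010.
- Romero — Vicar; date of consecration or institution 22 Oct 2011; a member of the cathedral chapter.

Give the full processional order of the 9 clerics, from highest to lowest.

By dignity: Sorensen (Canon); then Kowalski, Oyelaran, Bianchi and Ibarra (Prebendary); then Fontaine, Obi, Vasquez and Romero (Vicar).
Among Kowalski, Oyelaran, Bianchi and Ibarra, a member of the cathedral chapter before not a chapter member: Kowalski and Oyelaran (a member of the cathedral chapter) before Bianchi and Ibarra (not a chapter member).
Kowalski and Oyelaran both have date of consecration or institution 7 Aug 2000, so the next rule applies.
Among Kowalski and Oyelaran, alphabetically by surname: Kowalski before Oyelaran.
Bianchi and Ibarra both have date of consecration or institution 1 Nov 2010, so the next rule applies.
Among Bianchi and Ibarra, alphabetically by surname: Bianchi before Ibarra.
Fontaine, Obi, Vasquez and Romero are each a member of the cathedral chapter, so the next rule applies.
Among Fontaine, Obi, Vasquez and Romero, by date of consecration or institution (earlier first): Fontaine, Obi and Vasquez (4 Jul 2009) before Romero (22 Oct 2011).
Among Fontaine, Obi and Vasquez, alphabetically by surname: Fontaine before Obi before Vasquez.
Full order: Sorensen, Kowalski, Oyelaran, Bianchi, Ibarra, Fontaine, Obi, Vasquez, Romero.

Sorensen, Kowalski, Oyelaran, Bianchi, Ibarra, Fontaine, Obi, Vasquez, Romero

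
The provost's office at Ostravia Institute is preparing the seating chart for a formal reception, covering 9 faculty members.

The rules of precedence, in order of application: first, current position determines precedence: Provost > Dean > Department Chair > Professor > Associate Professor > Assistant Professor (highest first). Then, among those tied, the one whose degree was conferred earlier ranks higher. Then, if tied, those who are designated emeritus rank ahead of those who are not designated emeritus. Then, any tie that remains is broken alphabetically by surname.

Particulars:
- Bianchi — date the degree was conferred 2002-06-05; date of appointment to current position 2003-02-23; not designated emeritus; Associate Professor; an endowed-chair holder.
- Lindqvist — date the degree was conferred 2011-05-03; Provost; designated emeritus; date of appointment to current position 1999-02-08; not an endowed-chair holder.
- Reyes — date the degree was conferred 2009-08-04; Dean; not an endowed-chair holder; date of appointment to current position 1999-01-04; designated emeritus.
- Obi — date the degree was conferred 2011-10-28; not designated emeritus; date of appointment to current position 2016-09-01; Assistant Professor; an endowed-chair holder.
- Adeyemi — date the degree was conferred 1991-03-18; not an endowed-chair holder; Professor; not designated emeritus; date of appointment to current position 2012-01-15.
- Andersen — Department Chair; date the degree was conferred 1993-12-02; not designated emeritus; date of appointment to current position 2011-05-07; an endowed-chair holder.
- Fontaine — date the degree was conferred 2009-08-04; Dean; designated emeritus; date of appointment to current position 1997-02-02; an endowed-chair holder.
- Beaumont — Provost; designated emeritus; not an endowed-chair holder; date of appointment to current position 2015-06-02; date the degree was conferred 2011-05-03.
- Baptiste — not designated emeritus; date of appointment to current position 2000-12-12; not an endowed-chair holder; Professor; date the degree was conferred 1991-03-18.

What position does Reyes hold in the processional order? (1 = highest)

By current position: Beaumont and Lindqvist (Provost); then Fontaine and Reyes (Dean); then Andersen (Department Chair); then Adeyemi and Baptiste (Professor); then Bianchi (Associate Professor); then Obi (Assistant Professor).
Beaumont and Lindqvist both have date the degree was conferred 2011-05-03, so the next rule applies.
Beaumont and Lindqvist are each designated emeritus, so the next rule applies.
Among Beaumont and Lindqvist, alphabetically by surname: Beaumont before Lindqvist.
Fontaine and Reyes both have date the degree was conferred 2009-08-04, so the next rule applies.
Fontaine and Reyes are each designated emeritus, so the next rule applies.
Among Fontaine and Reyes, alphabetically by surname: Fontaine before Reyes.
Adeyemi and Baptiste both have date the degree was conferred 1991-03-18, so the next rule applies.
Adeyemi and Baptiste are each not designated emeritus, so the next rule applies.
Among Adeyemi and Baptiste, alphabetically by surname: Adeyemi before Baptiste.
Order: Beaumont, Lindqvist, Fontaine, Reyes, Andersen, Adeyemi, Baptiste, Bianchi, Obi. So position 4.

4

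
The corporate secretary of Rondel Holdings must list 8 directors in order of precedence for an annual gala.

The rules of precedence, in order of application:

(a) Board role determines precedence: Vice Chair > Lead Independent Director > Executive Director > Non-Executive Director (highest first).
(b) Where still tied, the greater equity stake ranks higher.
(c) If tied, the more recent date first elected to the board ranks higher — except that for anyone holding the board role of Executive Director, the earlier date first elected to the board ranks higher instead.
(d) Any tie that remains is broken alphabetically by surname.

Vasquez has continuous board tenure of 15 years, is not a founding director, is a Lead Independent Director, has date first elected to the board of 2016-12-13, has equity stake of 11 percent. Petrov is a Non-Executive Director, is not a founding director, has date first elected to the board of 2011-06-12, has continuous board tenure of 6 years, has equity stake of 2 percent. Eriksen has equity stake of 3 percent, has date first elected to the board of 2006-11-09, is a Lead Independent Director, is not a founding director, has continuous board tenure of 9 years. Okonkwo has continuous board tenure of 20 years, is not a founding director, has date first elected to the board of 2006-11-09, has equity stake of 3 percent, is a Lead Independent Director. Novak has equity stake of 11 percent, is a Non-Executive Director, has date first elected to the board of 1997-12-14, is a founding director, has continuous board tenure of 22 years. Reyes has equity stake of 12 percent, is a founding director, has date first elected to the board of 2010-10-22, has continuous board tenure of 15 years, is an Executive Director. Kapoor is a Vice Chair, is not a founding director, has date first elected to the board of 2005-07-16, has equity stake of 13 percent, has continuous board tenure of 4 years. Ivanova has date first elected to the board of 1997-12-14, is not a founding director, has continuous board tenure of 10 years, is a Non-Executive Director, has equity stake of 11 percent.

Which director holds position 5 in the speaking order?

By board role: Kapoor (Vice Chair); then Vasquez, Eriksen and Okonkwo (Lead Independent Director); then Reyes (Executive Director); then Ivanova, Novak and Petrov (Non-Executive Director).
Among Vasquez, Eriksen and Okonkwo, by equity stake (higher first): Vasquez (11 percent) before Eriksen and Okonkwo (3 percent).
Eriksen and Okonkwo both have date first elected to the board 2006-11-09, so the next rule applies.
Among Eriksen and Okonkwo, alphabetically by surname: Eriksen before Okonkwo.
Among Ivanova, Novak and Petrov, by equity stake (higher first): Ivanova and Novak (11 percent) before Petrov (2 percent).
Ivanova and Novak both have date first elected to the board 1997-12-14, so the next rule applies.
Among Ivanova and Novak, alphabetically by surname: Ivanova before Novak.
Order: Kapoor, Vasquez, Eriksen, Okonkwo, Reyes, Ivanova, Novak, Petrov.

Reyes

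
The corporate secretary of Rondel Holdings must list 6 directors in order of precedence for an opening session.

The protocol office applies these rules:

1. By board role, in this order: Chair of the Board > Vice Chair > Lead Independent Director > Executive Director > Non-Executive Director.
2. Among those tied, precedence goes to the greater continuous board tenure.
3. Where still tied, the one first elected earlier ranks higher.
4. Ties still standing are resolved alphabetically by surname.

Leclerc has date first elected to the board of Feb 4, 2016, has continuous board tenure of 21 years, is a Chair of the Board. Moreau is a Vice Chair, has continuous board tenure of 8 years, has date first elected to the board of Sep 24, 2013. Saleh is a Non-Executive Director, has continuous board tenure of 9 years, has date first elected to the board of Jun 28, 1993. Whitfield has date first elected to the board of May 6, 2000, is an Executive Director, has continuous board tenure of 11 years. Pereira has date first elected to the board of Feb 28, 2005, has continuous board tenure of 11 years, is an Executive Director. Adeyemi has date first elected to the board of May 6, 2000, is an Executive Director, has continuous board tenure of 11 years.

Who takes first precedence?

Leclerc

By board role: Leclerc (Chair of the Board); then Moreau (Vice Chair); then Adeyemi, Whitfield and Pereira (Executive Director); then Saleh (Non-Executive Director).
Adeyemi, Whitfield and Pereira all have continuous board tenure 11 years, so the next rule applies.
Among Adeyemi, Whitfield and Pereira, by date first elected to the board (earlier first): Adeyemi and Whitfield (May 6, 2000) before Pereira (Feb 28, 2005).
Among Adeyemi and Whitfield, alphabetically by surname: Adeyemi before Whitfield.
Order: Leclerc, Moreau, Adeyemi, Whitfield, Pereira, Saleh.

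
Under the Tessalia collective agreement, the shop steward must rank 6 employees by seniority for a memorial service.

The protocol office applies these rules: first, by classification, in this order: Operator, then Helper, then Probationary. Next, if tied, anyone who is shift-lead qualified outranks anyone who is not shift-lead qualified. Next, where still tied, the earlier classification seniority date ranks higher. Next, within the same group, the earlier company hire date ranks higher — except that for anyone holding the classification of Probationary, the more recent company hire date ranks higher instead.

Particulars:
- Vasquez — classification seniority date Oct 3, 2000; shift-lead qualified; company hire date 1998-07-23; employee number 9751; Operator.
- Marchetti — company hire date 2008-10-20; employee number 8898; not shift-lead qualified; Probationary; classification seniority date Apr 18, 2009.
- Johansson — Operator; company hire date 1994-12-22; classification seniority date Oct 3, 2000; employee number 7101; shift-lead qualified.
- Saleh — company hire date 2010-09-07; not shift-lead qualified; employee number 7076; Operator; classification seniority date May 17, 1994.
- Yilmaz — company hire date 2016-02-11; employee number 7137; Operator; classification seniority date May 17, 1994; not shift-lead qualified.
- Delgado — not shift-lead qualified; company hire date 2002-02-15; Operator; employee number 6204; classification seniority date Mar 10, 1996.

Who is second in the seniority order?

By classification: Johansson, Vasquez, Saleh, Yilmaz and Delgado (Operator); then Marchetti (Probationary).
Among Johansson, Vasquez, Saleh, Yilmaz and Delgado, shift-lead qualified before not shift-lead qualified: Johansson and Vasquez (shift-lead qualified) before Saleh, Yilmaz and Delgado (not shift-lead qualified).
Johansson and Vasquez both have classification seniority date Oct 3, 2000, so the next rule applies.
Among Johansson and Vasquez, by company hire date (earlier first): Johansson (1994-12-22) before Vasquez (1998-07-23).
Among Saleh, Yilmaz and Delgado, by classification seniority date (earlier first): Saleh and Yilmaz (May 17, 1994) before Delgado (Mar 10, 1996).
Among Saleh and Yilmaz, by company hire date (earlier first): Saleh (2010-09-07) before Yilmaz (2016-02-11).
Order: Johansson, Vasquez, Saleh, Yilmaz, Delgado, Marchetti.

Vasquez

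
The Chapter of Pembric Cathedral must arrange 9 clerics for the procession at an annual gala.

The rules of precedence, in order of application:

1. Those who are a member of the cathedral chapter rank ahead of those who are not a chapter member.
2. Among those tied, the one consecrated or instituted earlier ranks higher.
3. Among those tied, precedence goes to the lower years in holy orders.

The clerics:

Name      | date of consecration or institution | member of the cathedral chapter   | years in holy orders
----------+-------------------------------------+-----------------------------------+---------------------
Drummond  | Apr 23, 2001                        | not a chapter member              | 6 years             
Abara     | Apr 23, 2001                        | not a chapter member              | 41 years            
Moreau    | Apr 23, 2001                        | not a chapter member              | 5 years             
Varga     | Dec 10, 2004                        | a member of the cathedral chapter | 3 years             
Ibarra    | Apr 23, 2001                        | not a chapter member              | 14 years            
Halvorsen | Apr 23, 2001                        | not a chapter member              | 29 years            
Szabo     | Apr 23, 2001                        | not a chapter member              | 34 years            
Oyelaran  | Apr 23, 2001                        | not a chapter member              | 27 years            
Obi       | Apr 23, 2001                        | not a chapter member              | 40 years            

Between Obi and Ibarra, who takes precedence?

By the first rule: Varga (a member of the cathedral chapter); then Moreau, Drummond, Ibarra, Oyelaran, Halvorsen, Szabo, Obi and Abara (each not a chapter member).
Moreau, Drummond, Ibarra, Oyelaran, Halvorsen, Szabo, Obi and Abara all have date of consecration or institution Apr 23, 2001, so the next rule applies.
Among Moreau, Drummond, Ibarra, Oyelaran, Halvorsen, Szabo, Obi and Abara, by years in holy orders (lower first): Moreau (5 years) before Drummond (6 years) before Ibarra (14 years) before Oyelaran (27 years) before Halvorsen (29 years) before Szabo (34 years) before Obi (40 years) before Abara (41 years).
So Ibarra takes precedence.

Ibarra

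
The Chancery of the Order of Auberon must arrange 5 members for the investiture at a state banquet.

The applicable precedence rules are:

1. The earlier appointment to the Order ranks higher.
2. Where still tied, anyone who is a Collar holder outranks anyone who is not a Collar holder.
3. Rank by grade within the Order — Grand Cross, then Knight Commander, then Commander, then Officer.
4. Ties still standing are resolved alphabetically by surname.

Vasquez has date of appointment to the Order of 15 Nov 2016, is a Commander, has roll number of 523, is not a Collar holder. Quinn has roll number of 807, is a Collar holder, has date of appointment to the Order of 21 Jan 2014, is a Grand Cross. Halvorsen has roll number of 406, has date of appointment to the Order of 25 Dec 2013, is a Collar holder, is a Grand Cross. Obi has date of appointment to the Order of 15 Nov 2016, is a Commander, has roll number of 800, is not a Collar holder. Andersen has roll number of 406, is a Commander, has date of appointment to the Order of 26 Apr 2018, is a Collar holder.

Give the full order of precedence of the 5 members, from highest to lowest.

Halvorsen, Quinn, Obi, Vasquez, Andersen

By date of appointment to the Order (earlier first): Halvorsen (25 Dec 2013); then Quinn (21 Jan 2014); then Obi and Vasquez (both 15 Nov 2016); then Andersen (26 Apr 2018).
Obi and Vasquez are each not a Collar holder, so the next rule applies.
Obi and Vasquez are each Commander, so the next rule applies.
Among Obi and Vasquez, alphabetically by surname: Obi before Vasquez.
Full order: Halvorsen, Quinn, Obi, Vasquez, Andersen.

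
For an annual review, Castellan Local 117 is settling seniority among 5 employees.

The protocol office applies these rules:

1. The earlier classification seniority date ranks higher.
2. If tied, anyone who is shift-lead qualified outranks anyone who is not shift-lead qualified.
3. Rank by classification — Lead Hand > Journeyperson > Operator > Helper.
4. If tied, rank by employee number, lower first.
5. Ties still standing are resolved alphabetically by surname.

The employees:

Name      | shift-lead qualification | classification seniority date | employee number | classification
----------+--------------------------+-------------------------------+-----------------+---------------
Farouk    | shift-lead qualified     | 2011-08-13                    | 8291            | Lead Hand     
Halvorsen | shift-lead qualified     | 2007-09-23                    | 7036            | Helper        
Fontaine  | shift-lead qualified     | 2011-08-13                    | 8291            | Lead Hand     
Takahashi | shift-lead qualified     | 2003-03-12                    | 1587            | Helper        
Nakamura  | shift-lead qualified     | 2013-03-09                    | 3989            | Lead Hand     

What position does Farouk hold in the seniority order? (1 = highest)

By classification seniority date (earlier first): Takahashi (2003-03-12); then Halvorsen (2007-09-23); then Farouk and Fontaine (both 2011-08-13); then Nakamura (2013-03-09).
Farouk and Fontaine are each shift-lead qualified, so the next rule applies.
Farouk and Fontaine are each Lead Hand, so the next rule applies.
Farouk and Fontaine both have employee number 8291, so the next rule applies.
Among Farouk and Fontaine, alphabetically by surname: Farouk before Fontaine.
Order: Takahashi, Halvorsen, Farouk, Fontaine, Nakamura. So position 3.

3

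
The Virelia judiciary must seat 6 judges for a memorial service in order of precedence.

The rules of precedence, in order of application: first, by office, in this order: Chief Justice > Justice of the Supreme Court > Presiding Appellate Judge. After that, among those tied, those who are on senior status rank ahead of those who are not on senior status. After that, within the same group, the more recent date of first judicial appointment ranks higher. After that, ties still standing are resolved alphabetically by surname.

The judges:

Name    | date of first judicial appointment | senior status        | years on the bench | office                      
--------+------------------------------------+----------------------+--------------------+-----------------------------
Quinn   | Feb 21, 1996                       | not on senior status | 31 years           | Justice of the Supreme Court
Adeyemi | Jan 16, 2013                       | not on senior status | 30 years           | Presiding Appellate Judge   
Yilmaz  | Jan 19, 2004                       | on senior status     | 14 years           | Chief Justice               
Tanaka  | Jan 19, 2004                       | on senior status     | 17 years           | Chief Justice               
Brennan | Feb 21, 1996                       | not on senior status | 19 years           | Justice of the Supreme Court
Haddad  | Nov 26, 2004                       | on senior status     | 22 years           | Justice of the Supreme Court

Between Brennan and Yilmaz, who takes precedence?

Yilmaz

By office: Tanaka and Yilmaz (Chief Justice); then Haddad, Brennan and Quinn (Justice of the Supreme Court); then Adeyemi (Presiding Appellate Judge).
Tanaka and Yilmaz are each on senior status, so the next rule applies.
Tanaka and Yilmaz both have date of first judicial appointment Jan 19, 2004, so the next rule applies.
Among Tanaka and Yilmaz, alphabetically by surname: Tanaka before Yilmaz.
Among Haddad, Brennan and Quinn, on senior status before not on senior status: Haddad (on senior status) before Brennan and Quinn (not on senior status).
Brennan and Quinn both have date of first judicial appointment Feb 21, 1996, so the next rule applies.
Among Brennan and Quinn, alphabetically by surname: Brennan before Quinn.
So Yilmaz takes precedence.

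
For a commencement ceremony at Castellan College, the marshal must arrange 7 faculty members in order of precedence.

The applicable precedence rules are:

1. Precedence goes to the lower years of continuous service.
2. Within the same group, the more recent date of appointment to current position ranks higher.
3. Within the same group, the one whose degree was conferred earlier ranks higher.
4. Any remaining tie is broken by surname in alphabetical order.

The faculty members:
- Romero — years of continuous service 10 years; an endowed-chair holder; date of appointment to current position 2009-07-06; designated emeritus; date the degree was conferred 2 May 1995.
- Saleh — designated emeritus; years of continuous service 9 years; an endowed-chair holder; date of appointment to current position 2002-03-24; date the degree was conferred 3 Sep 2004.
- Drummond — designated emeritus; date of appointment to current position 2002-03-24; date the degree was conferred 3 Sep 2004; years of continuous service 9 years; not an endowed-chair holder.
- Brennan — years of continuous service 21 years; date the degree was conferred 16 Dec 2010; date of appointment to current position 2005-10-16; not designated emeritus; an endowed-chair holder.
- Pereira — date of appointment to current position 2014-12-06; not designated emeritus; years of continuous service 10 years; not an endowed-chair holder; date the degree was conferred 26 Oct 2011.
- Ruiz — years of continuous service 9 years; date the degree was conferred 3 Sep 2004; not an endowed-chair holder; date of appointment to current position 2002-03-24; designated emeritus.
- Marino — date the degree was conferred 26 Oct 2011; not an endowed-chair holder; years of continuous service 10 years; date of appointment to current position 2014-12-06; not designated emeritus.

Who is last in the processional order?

Brennan

By years of continuous service (lower first): Drummond, Ruiz and Saleh (each 9 years); then Marino, Pereira and Romero (each 10 years); then Brennan (21 years).
Drummond, Ruiz and Saleh all have date of appointment to current position 2002-03-24, so the next rule applies.
Drummond, Ruiz and Saleh all have date the degree was conferred 3 Sep 2004, so the next rule applies.
Among Drummond, Ruiz and Saleh, alphabetically by surname: Drummond before Ruiz before Saleh.
Among Marino, Pereira and Romero, by date of appointment to current position (later first): Marino and Pereira (2014-12-06) before Romero (2009-07-06).
Marino and Pereira both have date the degree was conferred 26 Oct 2011, so the next rule applies.
Among Marino and Pereira, alphabetically by surname: Marino before Pereira.
Order: Drummond, Ruiz, Saleh, Marino, Pereira, Romero, Brennan.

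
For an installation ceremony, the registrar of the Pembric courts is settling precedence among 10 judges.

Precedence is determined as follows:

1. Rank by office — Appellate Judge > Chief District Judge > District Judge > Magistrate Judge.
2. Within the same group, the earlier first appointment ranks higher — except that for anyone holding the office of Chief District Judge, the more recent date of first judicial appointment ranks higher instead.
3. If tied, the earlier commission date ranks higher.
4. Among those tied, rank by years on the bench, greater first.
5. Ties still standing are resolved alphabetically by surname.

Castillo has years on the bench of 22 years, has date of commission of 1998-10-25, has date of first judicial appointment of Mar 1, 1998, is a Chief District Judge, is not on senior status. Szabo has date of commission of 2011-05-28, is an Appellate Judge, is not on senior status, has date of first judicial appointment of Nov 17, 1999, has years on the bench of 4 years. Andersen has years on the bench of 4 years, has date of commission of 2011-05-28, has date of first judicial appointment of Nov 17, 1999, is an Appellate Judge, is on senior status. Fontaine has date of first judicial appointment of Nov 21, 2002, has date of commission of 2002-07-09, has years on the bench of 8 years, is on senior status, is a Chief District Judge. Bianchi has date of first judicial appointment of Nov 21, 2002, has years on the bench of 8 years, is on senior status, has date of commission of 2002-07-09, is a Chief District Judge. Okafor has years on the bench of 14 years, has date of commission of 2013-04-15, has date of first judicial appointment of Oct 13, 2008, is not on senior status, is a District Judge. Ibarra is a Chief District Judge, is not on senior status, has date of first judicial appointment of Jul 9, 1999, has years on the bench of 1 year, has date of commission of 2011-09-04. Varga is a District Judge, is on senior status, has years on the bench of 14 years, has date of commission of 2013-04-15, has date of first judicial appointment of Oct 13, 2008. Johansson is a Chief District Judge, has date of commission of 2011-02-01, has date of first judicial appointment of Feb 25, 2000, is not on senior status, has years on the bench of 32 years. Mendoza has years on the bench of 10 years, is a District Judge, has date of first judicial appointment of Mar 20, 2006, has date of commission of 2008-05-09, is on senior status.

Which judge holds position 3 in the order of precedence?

By office: Andersen and Szabo (Appellate Judge); then Bianchi, Fontaine, Johansson, Ibarra and Castillo (Chief District Judge); then Mendoza, Okafor and Varga (District Judge).
Andersen and Szabo both have date of first judicial appointment Nov 17, 1999, so the next rule applies.
Andersen and Szabo both have date of commission 2011-05-28, so the next rule applies.
Andersen and Szabo both have years on the bench 4 years, so the next rule applies.
Among Andersen and Szabo, alphabetically by surname: Andersen before Szabo.
Among Bianchi, Fontaine, Johansson, Ibarra and Castillo, by date of first judicial appointment (later first) (reversed rule for this group): Bianchi and Fontaine (Nov 21, 2002) before Johansson (Feb 25, 2000) before Ibarra (Jul 9, 1999) before Castillo (Mar 1, 1998).
Bianchi and Fontaine both have date of commission 2002-07-09, so the next rule applies.
Bianchi and Fontaine both have years on the bench 8 years, so the next rule applies.
Among Bianchi and Fontaine, alphabetically by surname: Bianchi before Fontaine.
Among Mendoza, Okafor and Varga, by date of first judicial appointment (earlier first): Mendoza (Mar 20, 2006) before Okafor and Varga (Oct 13, 2008).
Okafor and Varga both have date of commission 2013-04-15, so the next rule applies.
Okafor and Varga both have years on the bench 14 years, so the next rule applies.
Among Okafor and Varga, alphabetically by surname: Okafor before Varga.
Order: Andersen, Szabo, Bianchi, Fontaine, Johansson, Ibarra, Castillo, Mendoza, Okafor, Varga.

Bianchi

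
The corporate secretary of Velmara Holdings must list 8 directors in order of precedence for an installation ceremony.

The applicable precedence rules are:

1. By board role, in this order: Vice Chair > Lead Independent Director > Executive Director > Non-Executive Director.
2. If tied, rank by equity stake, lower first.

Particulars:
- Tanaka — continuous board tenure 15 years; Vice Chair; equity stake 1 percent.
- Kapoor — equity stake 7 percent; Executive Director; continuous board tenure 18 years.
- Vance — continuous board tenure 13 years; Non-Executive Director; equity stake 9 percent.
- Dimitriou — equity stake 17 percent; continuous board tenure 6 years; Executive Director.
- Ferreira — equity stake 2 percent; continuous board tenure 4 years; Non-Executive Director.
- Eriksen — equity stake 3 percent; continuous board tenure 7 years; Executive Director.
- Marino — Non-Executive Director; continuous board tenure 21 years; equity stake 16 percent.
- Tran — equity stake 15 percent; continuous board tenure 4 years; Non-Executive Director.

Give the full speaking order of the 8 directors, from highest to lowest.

Tanaka, Eriksen, Kapoor, Dimitriou, Ferreira, Vance, Tran, Marino

By board role: Tanaka (Vice Chair); then Eriksen, Kapoor and Dimitriou (Executive Director); then Ferreira, Vance, Tran and Marino (Non-Executive Director).
Among Eriksen, Kapoor and Dimitriou, by equity stake (lower first): Eriksen (3 percent) before Kapoor (7 percent) before Dimitriou (17 percent).
Among Ferreira, Vance, Tran and Marino, by equity stake (lower first): Ferreira (2 percent) before Vance (9 percent) before Tran (15 percent) before Marino (16 percent).
Full order: Tanaka, Eriksen, Kapoor, Dimitriou, Ferreira, Vance, Tran, Marino.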